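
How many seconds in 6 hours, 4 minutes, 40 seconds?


Hours: 6 × 3600 = 21600
Minutes: 4 × 60 = 240
Seconds: 40
Total = 21600 + 240 + 40 = 21880

21880 seconds


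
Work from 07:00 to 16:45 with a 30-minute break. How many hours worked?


9h 15m (555 minutes)

Total time = (16×60+45) - (7×60+0)
= 1005 - 420 = 585 min
Minus break: 585 - 30 = 555 min
= 9h 15m


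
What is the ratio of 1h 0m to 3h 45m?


Duration 1: 60 minutes
Duration 2: 225 minutes
Ratio = 60:225
GCD = 15
Simplified = 4:15
As a decimal: 4/15 ≈ 0.27

4:15 (0.27)


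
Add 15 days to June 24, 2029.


July 9, 2029

Start: June 24, 2029
Add 15 days
June 24 → July 1: 30 - 24 + 1 = 7 days (15 - 7 = 8 left)
July 1 + 8 = July 9, 2029


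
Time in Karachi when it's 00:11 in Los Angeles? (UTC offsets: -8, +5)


Time difference = UTC+5 - UTC-8 = +13 hours
New hour = (0 + 13) mod 24
= 13 mod 24 = 13
Minutes unchanged → 13:11

13:11


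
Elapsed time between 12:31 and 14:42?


End time in minutes: 14×60 + 42 = 882
Start time in minutes: 12×60 + 31 = 751
Difference = 882 - 751 = 131 minutes
= 2 hours 11 minutes

2h 11m


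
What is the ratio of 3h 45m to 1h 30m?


5:2 (2.50)

Duration 1: 225 minutes
Duration 2: 90 minutes
Ratio = 225:90
GCD = 45
Simplified = 5:2
As a decimal: 5/2 = 2.50


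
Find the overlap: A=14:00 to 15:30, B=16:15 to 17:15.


Meeting A: 840-930 (in minutes from midnight)
Meeting B: 975-1035
Overlap start = max(840, 975) = 975
Overlap end = min(930, 1035) = 930
Overlap = max(0, 930 - 975) = 0 min

0 minutes


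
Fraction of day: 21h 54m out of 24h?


Total minutes: 21×60 + 54 = 1314
Day = 24×60 = 1440 minutes
Fraction = 1314/1440 = 0.9125
As a percentage: 1314/1440 × 100 = 91.25%

0.9125 (91.25%)


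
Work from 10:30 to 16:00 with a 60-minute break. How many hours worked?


4h 30m (270 minutes)

Total time = (16×60+0) - (10×60+30)
= 960 - 630 = 330 min
Minus break: 330 - 60 = 270 min
= 4h 30m


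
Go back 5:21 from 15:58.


10:37

Start: 958 minutes from midnight
Subtract: 321 minutes
Remaining: 958 - 321 = 637
Hours: 10, Minutes: 37


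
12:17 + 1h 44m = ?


14:01

Start: 737 minutes from midnight
Add: 104 minutes
Total: 841 minutes
Hours: 841 ÷ 60 = 14 remainder 1


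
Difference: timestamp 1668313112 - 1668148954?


164158 seconds (45.6 hours / 1.90 days)

Difference = 1668313112 - 1668148954 = 164158 seconds
In hours: 164158 / 3600 ≈ 45.6
In days: 164158 / 86400 ≈ 1.90


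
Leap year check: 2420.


Rules: divisible by 4 AND (not by 100 OR by 400)
2420 ÷ 4 = 605 exactly → divisible by 4
2420 ÷ 100 = 24 remainder 20 → not divisible by 100
Divisible by 4 but not by 100 → leap year

Yes


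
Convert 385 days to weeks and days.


55 weeks 0 days

Weeks: 385 ÷ 7 = 55 remainder 0


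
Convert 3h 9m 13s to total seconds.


11353 seconds

Hours: 3 × 3600 = 10800
Minutes: 9 × 60 = 540
Seconds: 13
Total = 10800 + 540 + 13 = 11353


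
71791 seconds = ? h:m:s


Hours: 71791 ÷ 3600 = 19 remainder 3391
Minutes: 3391 ÷ 60 = 56 remainder 31
Seconds: 31

19h 56m 31s


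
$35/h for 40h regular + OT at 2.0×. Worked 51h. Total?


$2170.00

Regular: 40h × $35 = $1400.00
Overtime: 51 - 40 = 11h
OT pay: 11h × $35 × 2.0 = $770.00
Total = $1400.00 + $770.00 = $2170.00


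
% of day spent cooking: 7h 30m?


31.3%

Time: 450 minutes
Day: 1440 minutes
Percentage = (450/1440) × 100 ≈ 31.3%


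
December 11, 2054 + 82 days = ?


March 3, 2055

Start: December 11, 2054
Add 82 days
December 11 → January 1: 31 - 11 + 1 = 21 days (82 - 21 = 61 left)
January 1 → February 1: 31 - 1 + 1 = 31 days (61 - 31 = 30 left)
February 1 → March 1: 28 - 1 + 1 = 28 days (30 - 28 = 2 left)
March 1 + 2 = March 3, 2055


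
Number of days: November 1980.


Month: November (month 11)
November has 30 days

30 days


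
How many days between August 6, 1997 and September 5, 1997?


30 days

From August 6, 1997 to September 5, 1997
Rest of August 1997: 31 - 6 = 25
Days into September 1997: 5
Total = 25 + 5 = 30 days


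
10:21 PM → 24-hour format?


Input: 10:21 PM
PM: 10 + 12 = 22

22:21


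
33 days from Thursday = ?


Tuesday

Start: Thursday (index 3)
(3 + 33) mod 7
= 36 mod 7
= 1
Index 1 → Tuesday


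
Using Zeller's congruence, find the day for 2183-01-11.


Saturday

Zeller's congruence:
q=11, m=13, k=82, j=21
h = (11 + ⌊13×14/5⌋ + 82 + ⌊82/4⌋ + ⌊21/4⌋ - 2×21) mod 7
= (11 + 36 + 82 + 20 + 5 - 42) mod 7
= 112 mod 7 = 0
h=0 → Saturday


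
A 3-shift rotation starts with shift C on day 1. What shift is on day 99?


Shifts: A, B, C
Start: C (index 2)
Day 99: (2 + 99 - 1) mod 3
= 100 mod 3
= 1
Index 1 → shift B

Shift B


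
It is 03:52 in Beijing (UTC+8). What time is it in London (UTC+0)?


Time difference = UTC+0 - UTC+8 = -8 hours
New hour = (3 -8) mod 24
= -5 mod 24 = 19
Minutes unchanged → 19:52; -5 < 0 → previous day

19:52 (previous day)


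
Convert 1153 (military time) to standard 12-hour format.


11:53 AM

Hour: 11
11 < 12 → AM


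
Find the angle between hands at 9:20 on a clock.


Hour hand = 9×30 + 20×0.5 = 280.0°
Minute hand = 20×6 = 120°
Difference = |280.0 - 120| = 160.0°

160.0°


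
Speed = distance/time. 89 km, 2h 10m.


Distance: 89 km
Time: 2h 10m = 130 min = 130/60 = 13/6 hours
Speed = 89 ÷ (13/6) = 89 × 6 / 13 = 534/13 ≈ 41.1 km/h

41.1 km/h


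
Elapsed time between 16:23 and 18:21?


1h 58m

End time in minutes: 18×60 + 21 = 1101
Start time in minutes: 16×60 + 23 = 983
Difference = 1101 - 983 = 118 minutes
= 1 hours 58 minutes


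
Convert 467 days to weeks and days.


66 weeks 5 days

Weeks: 467 ÷ 7 = 66 remainder 5


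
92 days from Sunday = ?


Start: Sunday (index 6)
(6 + 92) mod 7
= 98 mod 7
= 0
Index 0 → Monday

Monday


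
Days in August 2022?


Month: August (month 8)
August has 31 days

31 days


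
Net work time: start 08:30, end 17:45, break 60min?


8h 15m (495 minutes)

Total time = (17×60+45) - (8×60+30)
= 1065 - 510 = 555 min
Minus break: 555 - 60 = 495 min
= 8h 15m


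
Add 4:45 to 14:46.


19:31

Start: 886 minutes from midnight
Add: 285 minutes
Total: 1171 minutes
Hours: 1171 ÷ 60 = 19 remainder 31


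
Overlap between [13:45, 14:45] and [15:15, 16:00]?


Meeting A: 825-885 (in minutes from midnight)
Meeting B: 915-960
Overlap start = max(825, 915) = 915
Overlap end = min(885, 960) = 885
Overlap = max(0, 885 - 915) = 0 min

0 minutes


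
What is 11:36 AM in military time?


11:36

Input: 11:36 AM
AM hour stays: 11


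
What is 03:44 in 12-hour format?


Hour: 3
3 < 12 → AM

3:44 AM


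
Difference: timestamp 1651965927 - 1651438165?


Difference = 1651965927 - 1651438165 = 527762 seconds
In hours: 527762 / 3600 ≈ 146.6
In days: 527762 / 86400 ≈ 6.11

527762 seconds (146.6 hours / 6.11 days)


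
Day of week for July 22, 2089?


Friday

Zeller's congruence:
q=22, m=7, k=89, j=20
h = (22 + ⌊13×8/5⌋ + 89 + ⌊89/4⌋ + ⌊20/4⌋ - 2×20) mod 7
= (22 + 20 + 89 + 22 + 5 - 40) mod 7
= 118 mod 7 = 6
h=6 → Friday


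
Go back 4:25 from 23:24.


18:59

Start: 1404 minutes from midnight
Subtract: 265 minutes
Remaining: 1404 - 265 = 1139
Hours: 18, Minutes: 59


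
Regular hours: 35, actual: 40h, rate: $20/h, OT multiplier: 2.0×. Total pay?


Regular: 35h × $20 = $700.00
Overtime: 40 - 35 = 5h
OT pay: 5h × $20 × 2.0 = $200.00
Total = $700.00 + $200.00 = $900.00

$900.00


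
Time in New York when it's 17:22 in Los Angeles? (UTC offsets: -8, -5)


Time difference = UTC-5 - UTC-8 = +3 hours
New hour = (17 + 3) mod 24
= 20 mod 24 = 20
Minutes unchanged → 20:22

20:22


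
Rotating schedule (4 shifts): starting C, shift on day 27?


Shifts: A, B, C, D
Start: C (index 2)
Day 27: (2 + 27 - 1) mod 4
= 28 mod 4
= 0
Index 0 → shift A

Shift A


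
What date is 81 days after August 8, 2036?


Start: August 8, 2036
Add 81 days
August 8 → September 1: 31 - 8 + 1 = 24 days (81 - 24 = 57 left)
September 1 → October 1: 30 - 1 + 1 = 30 days (57 - 30 = 27 left)
October 1 + 27 = October 28, 2036

October 28, 2036


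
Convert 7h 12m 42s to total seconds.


25962 seconds

Hours: 7 × 3600 = 25200
Minutes: 12 × 60 = 720
Seconds: 42
Total = 25200 + 720 + 42 = 25962


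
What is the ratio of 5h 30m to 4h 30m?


11:9 (1.22)

Duration 1: 330 minutes
Duration 2: 270 minutes
Ratio = 330:270
GCD = 30
Simplified = 11:9
As a decimal: 11/9 ≈ 1.22


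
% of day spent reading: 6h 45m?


28.1%

Time: 405 minutes
Day: 1440 minutes
Percentage = (405/1440) × 100 ≈ 28.1%


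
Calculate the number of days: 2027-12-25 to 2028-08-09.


228 days

From December 25, 2027 to August 9, 2028
Rest of December 2027: 31 - 25 = 6
Full months: January 31, February 2028 29, March 31, April 30, May 31, June 30, July 31
Days into August 2028: 9
Total = 6 + 31 + 29 + 31 + 30 + 31 + 30 + 31 + 9 = 228 days


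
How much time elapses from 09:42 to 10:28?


End time in minutes: 10×60 + 28 = 628
Start time in minutes: 9×60 + 42 = 582
Difference = 628 - 582 = 46 minutes
= 0 hours 46 minutes

0h 46m


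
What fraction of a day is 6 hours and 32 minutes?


Total minutes: 6×60 + 32 = 392
Day = 24×60 = 1440 minutes
Fraction = 392/1440 ≈ 0.2722
As a percentage: 392/1440 × 100 ≈ 27.22%

0.2722 (27.22%)


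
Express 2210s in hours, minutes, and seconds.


0h 36m 50s

Hours: 2210 ÷ 3600 = 0 remainder 2210
Minutes: 2210 ÷ 60 = 36 remainder 50
Seconds: 50


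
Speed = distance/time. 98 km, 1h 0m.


98.0 km/h

Distance: 98 km
Time: 1 hours
Speed = 98 / 1 = 98.0 km/h


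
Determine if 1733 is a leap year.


No

Rules: divisible by 4 AND (not by 100 OR by 400)
1733 ÷ 4 = 433 remainder 1 → not divisible by 4
Not divisible by 4 → not a leap year


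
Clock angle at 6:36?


Hour hand = 6×30 + 36×0.5 = 198.0°
Minute hand = 36×6 = 216°
Difference = |198.0 - 216| = 18.0°

18.0°


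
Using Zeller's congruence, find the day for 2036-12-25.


Thursday

Zeller's congruence:
q=25, m=12, k=36, j=20
h = (25 + ⌊13×13/5⌋ + 36 + ⌊36/4⌋ + ⌊20/4⌋ - 2×20) mod 7
= (25 + 33 + 36 + 9 + 5 - 40) mod 7
= 68 mod 7 = 5
h=5 → Thursday


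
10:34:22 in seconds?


38062 seconds

Hours: 10 × 3600 = 36000
Minutes: 34 × 60 = 2040
Seconds: 22
Total = 36000 + 2040 + 22 = 38062


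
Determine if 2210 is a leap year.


No

Rules: divisible by 4 AND (not by 100 OR by 400)
2210 ÷ 4 = 552 remainder 2 → not divisible by 4
Not divisible by 4 → not a leap year


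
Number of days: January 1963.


Month: January (month 1)
January has 31 days

31 days


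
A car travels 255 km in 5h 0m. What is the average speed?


51.0 km/h

Distance: 255 km
Time: 5 hours
Speed = 255 / 5 = 51.0 km/h


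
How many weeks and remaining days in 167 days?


23 weeks 6 days

Weeks: 167 ÷ 7 = 23 remainder 6


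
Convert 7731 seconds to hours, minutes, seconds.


2h 8m 51s

Hours: 7731 ÷ 3600 = 2 remainder 531
Minutes: 531 ÷ 60 = 8 remainder 51
Seconds: 51


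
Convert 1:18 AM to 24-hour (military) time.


Input: 1:18 AM
AM hour stays: 1

01:18


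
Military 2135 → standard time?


Hour: 21
21 - 12 = 9 → PM

9:35 PM


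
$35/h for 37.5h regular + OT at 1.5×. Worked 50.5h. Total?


$1995.00

Regular: 37.5h × $35 = $1312.50
Overtime: 50.5 - 37.5 = 13.0h
OT pay: 13.0h × $35 × 1.5 = $682.50
Total = $1312.50 + $682.50 = $1995.00


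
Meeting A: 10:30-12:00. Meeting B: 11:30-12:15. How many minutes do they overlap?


Meeting A: 630-720 (in minutes from midnight)
Meeting B: 690-735
Overlap start = max(630, 690) = 690
Overlap end = min(720, 735) = 720
Overlap = max(0, 720 - 690) = 30 min

30 minutes


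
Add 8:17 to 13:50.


22:07

Start: 830 minutes from midnight
Add: 497 minutes
Total: 1327 minutes
Hours: 1327 ÷ 60 = 22 remainder 7


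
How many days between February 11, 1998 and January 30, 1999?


From February 11, 1998 to January 30, 1999
Rest of February 1998: 28 - 11 = 17
Full months: March 31, April 30, May 31, June 30, July 31, August 31, September 30, October 31, November 30, December 31
Days into January 1999: 30
Total = 17 + 31 + 30 + 31 + 30 + 31 + 31 + 30 + 31 + 30 + 31 + 30 = 353 days

353 days


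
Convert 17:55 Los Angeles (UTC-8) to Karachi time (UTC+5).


06:55 (next day)

Time difference = UTC+5 - UTC-8 = +13 hours
New hour = (17 + 13) mod 24
= 30 mod 24 = 6
Minutes unchanged → 06:55; 30 ≥ 24 → next day


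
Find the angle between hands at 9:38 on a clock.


Hour hand = 9×30 + 38×0.5 = 289.0°
Minute hand = 38×6 = 228°
Difference = |289.0 - 228| = 61.0°

61.0°


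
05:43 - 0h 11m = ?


Start: 343 minutes from midnight
Subtract: 11 minutes
Remaining: 343 - 11 = 332
Hours: 5, Minutes: 32

05:32


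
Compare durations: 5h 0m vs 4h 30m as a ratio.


10:9 (1.11)

Duration 1: 300 minutes
Duration 2: 270 minutes
Ratio = 300:270
GCD = 30
Simplified = 10:9
As a decimal: 10/9 ≈ 1.11


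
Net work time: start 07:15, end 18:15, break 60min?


10h 0m (600 minutes)

Total time = (18×60+15) - (7×60+15)
= 1095 - 435 = 660 min
Minus break: 660 - 60 = 600 min
= 10h 0m


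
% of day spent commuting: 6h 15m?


26.0%

Time: 375 minutes
Day: 1440 minutes
Percentage = (375/1440) × 100 ≈ 26.0%


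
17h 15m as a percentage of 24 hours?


0.7188 (71.88%)

Total minutes: 17×60 + 15 = 1035
Day = 24×60 = 1440 minutes
Fraction = 1035/1440 ≈ 0.7188
As a percentage: 1035/1440 × 100 ≈ 71.88%


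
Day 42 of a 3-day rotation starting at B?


Shifts: A, B, C
Start: B (index 1)
Day 42: (1 + 42 - 1) mod 3
= 42 mod 3
= 0
Index 0 → shift A

Shift A


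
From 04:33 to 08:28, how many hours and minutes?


3h 55m

End time in minutes: 8×60 + 28 = 508
Start time in minutes: 4×60 + 33 = 273
Difference = 508 - 273 = 235 minutes
= 3 hours 55 minutes


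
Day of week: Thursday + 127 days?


Start: Thursday (index 3)
(3 + 127) mod 7
= 130 mod 7
= 4
Index 4 → Friday

Friday


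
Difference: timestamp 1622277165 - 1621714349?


562816 seconds (156.3 hours / 6.51 days)

Difference = 1622277165 - 1621714349 = 562816 seconds
In hours: 562816 / 3600 ≈ 156.3
In days: 562816 / 86400 ≈ 6.51


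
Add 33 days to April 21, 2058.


May 24, 2058

Start: April 21, 2058
Add 33 days
April 21 → May 1: 30 - 21 + 1 = 10 days (33 - 10 = 23 left)
May 1 + 23 = May 24, 2058


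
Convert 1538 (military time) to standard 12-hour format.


Hour: 15
15 - 12 = 3 → PM

3:38 PM


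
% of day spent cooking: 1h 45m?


7.3%

Time: 105 minutes
Day: 1440 minutes
Percentage = (105/1440) × 100 ≈ 7.3%


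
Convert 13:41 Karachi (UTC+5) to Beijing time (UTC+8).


Time difference = UTC+8 - UTC+5 = +3 hours
New hour = (13 + 3) mod 24
= 16 mod 24 = 16
Minutes unchanged → 16:41

16:41


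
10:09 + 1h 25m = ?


11:34

Start: 609 minutes from midnight
Add: 85 minutes
Total: 694 minutes
Hours: 694 ÷ 60 = 11 remainder 34


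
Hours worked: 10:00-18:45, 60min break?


7h 45m (465 minutes)

Total time = (18×60+45) - (10×60+0)
= 1125 - 600 = 525 min
Minus break: 525 - 60 = 465 min
= 7h 45m


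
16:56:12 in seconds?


60972 seconds

Hours: 16 × 3600 = 57600
Minutes: 56 × 60 = 3360
Seconds: 12
Total = 57600 + 3360 + 12 = 60972


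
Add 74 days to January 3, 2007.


Start: January 3, 2007
Add 74 days
January 3 → February 1: 31 - 3 + 1 = 29 days (74 - 29 = 45 left)
February 1 → March 1: 28 - 1 + 1 = 28 days (45 - 28 = 17 left)
March 1 + 17 = March 18, 2007

March 18, 2007


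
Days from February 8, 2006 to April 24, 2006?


From February 8, 2006 to April 24, 2006
Rest of February 2006: 28 - 8 = 20
Full months: March 31
Days into April 2006: 24
Total = 20 + 31 + 24 = 75 days

75 days


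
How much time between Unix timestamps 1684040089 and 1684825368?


785279 seconds (218.1 hours / 9.09 days)

Difference = 1684825368 - 1684040089 = 785279 seconds
In hours: 785279 / 3600 ≈ 218.1
In days: 785279 / 86400 ≈ 9.09


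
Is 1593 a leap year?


Rules: divisible by 4 AND (not by 100 OR by 400)
1593 ÷ 4 = 398 remainder 1 → not divisible by 4
Not divisible by 4 → not a leap year

No


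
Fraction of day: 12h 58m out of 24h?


Total minutes: 12×60 + 58 = 778
Day = 24×60 = 1440 minutes
Fraction = 778/1440 ≈ 0.5403
As a percentage: 778/1440 × 100 ≈ 54.03%

0.5403 (54.03%)


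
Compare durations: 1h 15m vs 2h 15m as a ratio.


5:9 (0.56)

Duration 1: 75 minutes
Duration 2: 135 minutes
Ratio = 75:135
GCD = 15
Simplified = 5:9
As a decimal: 5/9 ≈ 0.56


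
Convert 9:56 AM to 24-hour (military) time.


Input: 9:56 AM
AM hour stays: 9

09:56


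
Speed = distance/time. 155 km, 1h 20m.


Distance: 155 km
Time: 1h 20m = 80 min = 80/60 = 4/3 hours
Speed = 155 ÷ (4/3) = 155 × 3 / 4 = 465/4 ≈ 116.3 km/h

116.3 km/h


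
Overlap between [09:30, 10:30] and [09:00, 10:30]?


60 minutes

Meeting A: 570-630 (in minutes from midnight)
Meeting B: 540-630
Overlap start = max(570, 540) = 570
Overlap end = min(630, 630) = 630
Overlap = max(0, 630 - 570) = 60 min


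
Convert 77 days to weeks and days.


11 weeks 0 days

Weeks: 77 ÷ 7 = 11 remainder 0


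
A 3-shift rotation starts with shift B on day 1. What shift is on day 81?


Shifts: A, B, C
Start: B (index 1)
Day 81: (1 + 81 - 1) mod 3
= 81 mod 3
= 0
Index 0 → shift A

Shift A


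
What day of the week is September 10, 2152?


Sunday

Zeller's congruence:
q=10, m=9, k=52, j=21
h = (10 + ⌊13×10/5⌋ + 52 + ⌊52/4⌋ + ⌊21/4⌋ - 2×21) mod 7
= (10 + 26 + 52 + 13 + 5 - 42) mod 7
= 64 mod 7 = 1
h=1 → Sunday


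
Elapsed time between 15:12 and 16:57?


End time in minutes: 16×60 + 57 = 1017
Start time in minutes: 15×60 + 12 = 912
Difference = 1017 - 912 = 105 minutes
= 1 hours 45 minutes

1h 45m


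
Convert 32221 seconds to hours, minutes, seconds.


Hours: 32221 ÷ 3600 = 8 remainder 3421
Minutes: 3421 ÷ 60 = 57 remainder 1
Seconds: 1

8h 57m 1s


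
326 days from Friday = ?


Start: Friday (index 4)
(4 + 326) mod 7
= 330 mod 7
= 1
Index 1 → Tuesday

Tuesday


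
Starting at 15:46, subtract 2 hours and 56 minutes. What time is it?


Start: 946 minutes from midnight
Subtract: 176 minutes
Remaining: 946 - 176 = 770
Hours: 12, Minutes: 50

12:50


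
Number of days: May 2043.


31 days

Month: May (month 5)
May has 31 days


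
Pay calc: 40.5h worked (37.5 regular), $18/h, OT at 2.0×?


Regular: 37.5h × $18 = $675.00
Overtime: 40.5 - 37.5 = 3.0h
OT pay: 3.0h × $18 × 2.0 = $108.00
Total = $675.00 + $108.00 = $783.00

$783.00


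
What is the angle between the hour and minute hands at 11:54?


Hour hand = 11×30 + 54×0.5 = 357.0°
Minute hand = 54×6 = 324°
Difference = |357.0 - 324| = 33.0°

33.0°


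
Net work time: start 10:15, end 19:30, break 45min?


8h 30m (510 minutes)

Total time = (19×60+30) - (10×60+15)
= 1170 - 615 = 555 min
Minus break: 555 - 45 = 510 min
= 8h 30m


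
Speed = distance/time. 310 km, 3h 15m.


95.4 km/h

Distance: 310 km
Time: 3h 15m = 195 min = 195/60 = 13/4 hours
Speed = 310 ÷ (13/4) = 310 × 4 / 13 = 1240/13 ≈ 95.4 km/h


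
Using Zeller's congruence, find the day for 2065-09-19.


Saturday

Zeller's congruence:
q=19, m=9, k=65, j=20
h = (19 + ⌊13×10/5⌋ + 65 + ⌊65/4⌋ + ⌊20/4⌋ - 2×20) mod 7
= (19 + 26 + 65 + 16 + 5 - 40) mod 7
= 91 mod 7 = 0
h=0 → Saturday


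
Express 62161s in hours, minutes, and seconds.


17h 16m 1s

Hours: 62161 ÷ 3600 = 17 remainder 961
Minutes: 961 ÷ 60 = 16 remainder 1
Seconds: 1


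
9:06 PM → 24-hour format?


Input: 9:06 PM
PM: 9 + 12 = 21

21:06


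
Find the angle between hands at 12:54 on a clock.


Hour hand (12 ≡ 0 on the dial): 0×30 + 54×0.5 = 27.0°
Minute hand = 54×6 = 324°
Difference = |27.0 - 324| = 297.0°
Since > 180°: 360 - 297.0 = 63.0°

63.0°


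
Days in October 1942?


Month: October (month 10)
October has 31 days

31 days


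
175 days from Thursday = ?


Start: Thursday (index 3)
(3 + 175) mod 7
= 178 mod 7
= 3
Index 3 → Thursday

Thursday


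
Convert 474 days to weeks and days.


Weeks: 474 ÷ 7 = 67 remainder 5

67 weeks 5 days


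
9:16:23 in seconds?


Hours: 9 × 3600 = 32400
Minutes: 16 × 60 = 960
Seconds: 23
Total = 32400 + 960 + 23 = 33383

33383 seconds


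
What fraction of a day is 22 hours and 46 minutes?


Total minutes: 22×60 + 46 = 1366
Day = 24×60 = 1440 minutes
Fraction = 1366/1440 ≈ 0.9486
As a percentage: 1366/1440 × 100 ≈ 94.86%

0.9486 (94.86%)


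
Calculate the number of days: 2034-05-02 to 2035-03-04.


From May 2, 2034 to March 4, 2035
Rest of May 2034: 31 - 2 = 29
Full months: June 30, July 31, August 31, September 30, October 31, November 30, December 31, January 31, February 2035 28
Days into March 2035: 4
Total = 29 + 30 + 31 + 31 + 30 + 31 + 30 + 31 + 31 + 28 + 4 = 306 days

306 days


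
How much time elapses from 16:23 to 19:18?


2h 55m

End time in minutes: 19×60 + 18 = 1158
Start time in minutes: 16×60 + 23 = 983
Difference = 1158 - 983 = 175 minutes
= 2 hours 55 minutes


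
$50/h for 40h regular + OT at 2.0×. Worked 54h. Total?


$3400.00

Regular: 40h × $50 = $2000.00
Overtime: 54 - 40 = 14h
OT pay: 14h × $50 × 2.0 = $1400.00
Total = $2000.00 + $1400.00 = $3400.00


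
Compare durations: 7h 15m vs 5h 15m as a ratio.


Duration 1: 435 minutes
Duration 2: 315 minutes
Ratio = 435:315
GCD = 15
Simplified = 29:21
As a decimal: 29/21 ≈ 1.38

29:21 (1.38)


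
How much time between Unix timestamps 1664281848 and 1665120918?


839070 seconds (233.1 hours / 9.71 days)

Difference = 1665120918 - 1664281848 = 839070 seconds
In hours: 839070 / 3600 ≈ 233.1
In days: 839070 / 86400 ≈ 9.71


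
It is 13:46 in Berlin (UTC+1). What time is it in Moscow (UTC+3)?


15:46

Time difference = UTC+3 - UTC+1 = +2 hours
New hour = (13 + 2) mod 24
= 15 mod 24 = 15
Minutes unchanged → 15:46


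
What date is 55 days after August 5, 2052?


Start: August 5, 2052
Add 55 days
August 5 → September 1: 31 - 5 + 1 = 27 days (55 - 27 = 28 left)
September 1 + 28 = September 29, 2052

September 29, 2052


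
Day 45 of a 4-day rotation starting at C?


Shift C

Shifts: A, B, C, D
Start: C (index 2)
Day 45: (2 + 45 - 1) mod 4
= 46 mod 4
= 2
Index 2 → shift C


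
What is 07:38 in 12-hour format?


7:38 AM

Hour: 7
7 < 12 → AM


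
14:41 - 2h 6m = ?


12:35

Start: 881 minutes from midnight
Subtract: 126 minutes
Remaining: 881 - 126 = 755
Hours: 12, Minutes: 35


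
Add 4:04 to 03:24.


07:28

Start: 204 minutes from midnight
Add: 244 minutes
Total: 448 minutes
Hours: 448 ÷ 60 = 7 remainder 28


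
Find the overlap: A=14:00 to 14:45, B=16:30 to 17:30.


0 minutes

Meeting A: 840-885 (in minutes from midnight)
Meeting B: 990-1050
Overlap start = max(840, 990) = 990
Overlap end = min(885, 1050) = 885
Overlap = max(0, 885 - 990) = 0 min


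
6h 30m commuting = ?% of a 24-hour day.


27.1%

Time: 390 minutes
Day: 1440 minutes
Percentage = (390/1440) × 100 ≈ 27.1%


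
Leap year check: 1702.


Rules: divisible by 4 AND (not by 100 OR by 400)
1702 ÷ 4 = 425 remainder 2 → not divisible by 4
Not divisible by 4 → not a leap year

No


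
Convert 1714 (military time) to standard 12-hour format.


5:14 PM

Hour: 17
17 - 12 = 5 → PM


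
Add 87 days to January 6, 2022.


Start: January 6, 2022
Add 87 days
January 6 → February 1: 31 - 6 + 1 = 26 days (87 - 26 = 61 left)
February 1 → March 1: 28 - 1 + 1 = 28 days (61 - 28 = 33 left)
March 1 → April 1: 31 - 1 + 1 = 31 days (33 - 31 = 2 left)
April 1 + 2 = April 3, 2022

April 3, 2022


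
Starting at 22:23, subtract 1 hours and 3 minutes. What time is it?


Start: 1343 minutes from midnight
Subtract: 63 minutes
Remaining: 1343 - 63 = 1280
Hours: 21, Minutes: 20

21:20


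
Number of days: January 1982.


31 days

Month: January (month 1)
January has 31 days


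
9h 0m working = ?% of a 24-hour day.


37.5%

Time: 540 minutes
Day: 1440 minutes
Percentage = (540/1440) × 100 = 37.5%


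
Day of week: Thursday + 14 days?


Start: Thursday (index 3)
(3 + 14) mod 7
= 17 mod 7
= 3
Index 3 → Thursday

Thursday


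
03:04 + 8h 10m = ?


11:14

Start: 184 minutes from midnight
Add: 490 minutes
Total: 674 minutes
Hours: 674 ÷ 60 = 11 remainder 14


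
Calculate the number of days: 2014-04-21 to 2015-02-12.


297 days

From April 21, 2014 to February 12, 2015
Rest of April 2014: 30 - 21 = 9
Full months: May 31, June 30, July 31, August 31, September 30, October 31, November 30, December 31, January 31
Days into February 2015: 12
Total = 9 + 31 + 30 + 31 + 31 + 30 + 31 + 30 + 31 + 31 + 12 = 297 days


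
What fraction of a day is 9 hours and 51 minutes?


Total minutes: 9×60 + 51 = 591
Day = 24×60 = 1440 minutes
Fraction = 591/1440 ≈ 0.4104
As a percentage: 591/1440 × 100 ≈ 41.04%

0.4104 (41.04%)


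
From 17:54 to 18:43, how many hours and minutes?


0h 49m

End time in minutes: 18×60 + 43 = 1123
Start time in minutes: 17×60 + 54 = 1074
Difference = 1123 - 1074 = 49 minutes
= 0 hours 49 minutes


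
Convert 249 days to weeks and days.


Weeks: 249 ÷ 7 = 35 remainder 4

35 weeks 4 days


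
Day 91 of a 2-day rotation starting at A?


Shift A

Shifts: A, B
Start: A (index 0)
Day 91: (0 + 91 - 1) mod 2
= 90 mod 2
= 0
Index 0 → shift A


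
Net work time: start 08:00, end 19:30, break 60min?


10h 30m (630 minutes)

Total time = (19×60+30) - (8×60+0)
= 1170 - 480 = 690 min
Minus break: 690 - 60 = 630 min
= 10h 30m


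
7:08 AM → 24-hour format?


Input: 7:08 AM
AM hour stays: 7

07:08


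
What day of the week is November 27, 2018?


Tuesday

Zeller's congruence:
q=27, m=11, k=18, j=20
h = (27 + ⌊13×12/5⌋ + 18 + ⌊18/4⌋ + ⌊20/4⌋ - 2×20) mod 7
= (27 + 31 + 18 + 4 + 5 - 40) mod 7
= 45 mod 7 = 3
h=3 → Tuesday


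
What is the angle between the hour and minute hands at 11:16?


118.0°

Hour hand = 11×30 + 16×0.5 = 338.0°
Minute hand = 16×6 = 96°
Difference = |338.0 - 96| = 242.0°
Since > 180°: 360 - 242.0 = 118.0°


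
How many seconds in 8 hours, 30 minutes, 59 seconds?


30659 seconds

Hours: 8 × 3600 = 28800
Minutes: 30 × 60 = 1800
Seconds: 59
Total = 28800 + 1800 + 59 = 30659


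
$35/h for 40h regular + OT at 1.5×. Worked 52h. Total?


Regular: 40h × $35 = $1400.00
Overtime: 52 - 40 = 12h
OT pay: 12h × $35 × 1.5 = $630.00
Total = $1400.00 + $630.00 = $2030.00

$2030.00


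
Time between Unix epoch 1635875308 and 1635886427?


Difference = 1635886427 - 1635875308 = 11119 seconds
In hours: 11119 / 3600 ≈ 3.1
In days: 11119 / 86400 ≈ 0.13

11119 seconds (3.1 hours / 0.13 days)


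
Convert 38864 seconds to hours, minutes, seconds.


Hours: 38864 ÷ 3600 = 10 remainder 2864
Minutes: 2864 ÷ 60 = 47 remainder 44
Seconds: 44

10h 47m 44s


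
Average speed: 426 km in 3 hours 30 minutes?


121.7 km/h

Distance: 426 km
Time: 3h 30m = 210 min = 210/60 = 7/2 hours
Speed = 426 ÷ (7/2) = 426 × 2 / 7 = 852/7 ≈ 121.7 km/h


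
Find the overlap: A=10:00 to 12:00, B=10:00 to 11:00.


Meeting A: 600-720 (in minutes from midnight)
Meeting B: 600-660
Overlap start = max(600, 600) = 600
Overlap end = min(720, 660) = 660
Overlap = max(0, 660 - 600) = 60 min

60 minutes


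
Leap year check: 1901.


No

Rules: divisible by 4 AND (not by 100 OR by 400)
1901 ÷ 4 = 475 remainder 1 → not divisible by 4
Not divisible by 4 → not a leap year


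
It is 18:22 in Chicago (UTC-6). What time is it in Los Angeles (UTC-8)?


Time difference = UTC-8 - UTC-6 = -2 hours
New hour = (18 -2) mod 24
= 16 mod 24 = 16
Minutes unchanged → 16:22

16:22


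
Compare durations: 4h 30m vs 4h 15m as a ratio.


Duration 1: 270 minutes
Duration 2: 255 minutes
Ratio = 270:255
GCD = 15
Simplified = 18:17
As a decimal: 18/17 ≈ 1.06

18:17 (1.06)


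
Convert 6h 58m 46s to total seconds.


Hours: 6 × 3600 = 21600
Minutes: 58 × 60 = 3480
Seconds: 46
Total = 21600 + 3480 + 46 = 25126

25126 seconds


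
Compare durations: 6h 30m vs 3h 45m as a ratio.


26:15 (1.73)

Duration 1: 390 minutes
Duration 2: 225 minutes
Ratio = 390:225
GCD = 15
Simplified = 26:15
As a decimal: 26/15 ≈ 1.73


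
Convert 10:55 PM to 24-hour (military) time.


22:55

Input: 10:55 PM
PM: 10 + 12 = 22


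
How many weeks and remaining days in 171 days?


24 weeks 3 days

Weeks: 171 ÷ 7 = 24 remainder 3


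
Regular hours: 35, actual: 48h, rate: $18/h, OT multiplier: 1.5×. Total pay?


Regular: 35h × $18 = $630.00
Overtime: 48 - 35 = 13h
OT pay: 13h × $18 × 1.5 = $351.00
Total = $630.00 + $351.00 = $981.00

$981.00


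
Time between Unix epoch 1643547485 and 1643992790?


Difference = 1643992790 - 1643547485 = 445305 seconds
In hours: 445305 / 3600 ≈ 123.7
In days: 445305 / 86400 ≈ 5.15

445305 seconds (123.7 hours / 5.15 days)


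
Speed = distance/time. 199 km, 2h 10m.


91.8 km/h

Distance: 199 km
Time: 2h 10m = 130 min = 130/60 = 13/6 hours
Speed = 199 ÷ (13/6) = 199 × 6 / 13 = 1194/13 ≈ 91.8 km/h


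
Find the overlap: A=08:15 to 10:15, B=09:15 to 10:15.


Meeting A: 495-615 (in minutes from midnight)
Meeting B: 555-615
Overlap start = max(495, 555) = 555
Overlap end = min(615, 615) = 615
Overlap = max(0, 615 - 555) = 60 min

60 minutes


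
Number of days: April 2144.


Month: April (month 4)
April has 30 days

30 days


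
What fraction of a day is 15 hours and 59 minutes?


0.6660 (66.60%)

Total minutes: 15×60 + 59 = 959
Day = 24×60 = 1440 minutes
Fraction = 959/1440 ≈ 0.6660
As a percentage: 959/1440 × 100 ≈ 66.60%


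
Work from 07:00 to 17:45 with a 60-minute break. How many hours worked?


Total time = (17×60+45) - (7×60+0)
= 1065 - 420 = 645 min
Minus break: 645 - 60 = 585 min
= 9h 45m

9h 45m (585 minutes)


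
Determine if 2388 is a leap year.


Yes

Rules: divisible by 4 AND (not by 100 OR by 400)
2388 ÷ 4 = 597 exactly → divisible by 4
2388 ÷ 100 = 23 remainder 88 → not divisible by 100
Divisible by 4 but not by 100 → leap year


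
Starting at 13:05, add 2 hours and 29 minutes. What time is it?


Start: 785 minutes from midnight
Add: 149 minutes
Total: 934 minutes
Hours: 934 ÷ 60 = 15 remainder 34

15:34


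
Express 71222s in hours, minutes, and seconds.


19h 47m 2s

Hours: 71222 ÷ 3600 = 19 remainder 2822
Minutes: 2822 ÷ 60 = 47 remainder 2
Seconds: 2


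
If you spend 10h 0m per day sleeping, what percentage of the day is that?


Time: 600 minutes
Day: 1440 minutes
Percentage = (600/1440) × 100 ≈ 41.7%

41.7%


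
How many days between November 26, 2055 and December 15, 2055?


From November 26, 2055 to December 15, 2055
Rest of November 2055: 30 - 26 = 4
Days into December 2055: 15
Total = 4 + 15 = 19 days

19 days


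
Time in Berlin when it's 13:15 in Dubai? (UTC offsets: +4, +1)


Time difference = UTC+1 - UTC+4 = -3 hours
New hour = (13 -3) mod 24
= 10 mod 24 = 10
Minutes unchanged → 10:15

10:15


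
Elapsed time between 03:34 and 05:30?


End time in minutes: 5×60 + 30 = 330
Start time in minutes: 3×60 + 34 = 214
Difference = 330 - 214 = 116 minutes
= 1 hours 56 minutes

1h 56m


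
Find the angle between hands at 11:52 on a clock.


44.0°

Hour hand = 11×30 + 52×0.5 = 356.0°
Minute hand = 52×6 = 312°
Difference = |356.0 - 312| = 44.0°


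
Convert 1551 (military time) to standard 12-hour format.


3:51 PM

Hour: 15
15 - 12 = 3 → PM


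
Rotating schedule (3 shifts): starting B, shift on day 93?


Shifts: A, B, C
Start: B (index 1)
Day 93: (1 + 93 - 1) mod 3
= 93 mod 3
= 0
Index 0 → shift A

Shift A


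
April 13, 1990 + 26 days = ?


Start: April 13, 1990
Add 26 days
April 13 → May 1: 30 - 13 + 1 = 18 days (26 - 18 = 8 left)
May 1 + 8 = May 9, 1990

May 9, 1990


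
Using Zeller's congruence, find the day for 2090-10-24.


Zeller's congruence:
q=24, m=10, k=90, j=20
h = (24 + ⌊13×11/5⌋ + 90 + ⌊90/4⌋ + ⌊20/4⌋ - 2×20) mod 7
= (24 + 28 + 90 + 22 + 5 - 40) mod 7
= 129 mod 7 = 3
h=3 → Tuesday

Tuesday


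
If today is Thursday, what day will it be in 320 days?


Tuesday

Start: Thursday (index 3)
(3 + 320) mod 7
= 323 mod 7
= 1
Index 1 → Tuesday


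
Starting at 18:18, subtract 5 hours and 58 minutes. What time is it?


Start: 1098 minutes from midnight
Subtract: 358 minutes
Remaining: 1098 - 358 = 740
Hours: 12, Minutes: 20

12:20


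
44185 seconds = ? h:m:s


Hours: 44185 ÷ 3600 = 12 remainder 985
Minutes: 985 ÷ 60 = 16 remainder 25
Seconds: 25

12h 16m 25s


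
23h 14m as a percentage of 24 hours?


0.9681 (96.81%)

Total minutes: 23×60 + 14 = 1394
Day = 24×60 = 1440 minutes
Fraction = 1394/1440 ≈ 0.9681
As a percentage: 1394/1440 × 100 ≈ 96.81%


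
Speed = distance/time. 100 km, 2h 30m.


40.0 km/h

Distance: 100 km
Time: 2h 30m = 150 min = 150/60 = 5/2 hours
Speed = 100 ÷ (5/2) = 100 × 2 / 5 = 200/5 = 40.0 km/h


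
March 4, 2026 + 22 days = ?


March 26, 2026

Start: March 4, 2026
Add 22 days
March 4 + 22 = March 26, 2026


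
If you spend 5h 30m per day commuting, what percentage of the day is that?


22.9%

Time: 330 minutes
Day: 1440 minutes
Percentage = (330/1440) × 100 ≈ 22.9%


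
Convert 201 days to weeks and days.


28 weeks 5 days

Weeks: 201 ÷ 7 = 28 remainder 5


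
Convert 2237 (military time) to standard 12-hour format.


Hour: 22
22 - 12 = 10 → PM

10:37 PM


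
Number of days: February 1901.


28 days

Month: February (month 2)
February: 28 or 29 (leap year)
1901 leap year? No


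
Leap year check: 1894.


No

Rules: divisible by 4 AND (not by 100 OR by 400)
1894 ÷ 4 = 473 remainder 2 → not divisible by 4
Not divisible by 4 → not a leap year


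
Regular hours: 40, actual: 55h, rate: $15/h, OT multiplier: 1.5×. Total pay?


Regular: 40h × $15 = $600.00
Overtime: 55 - 40 = 15h
OT pay: 15h × $15 × 1.5 = $337.50
Total = $600.00 + $337.50 = $937.50

$937.50


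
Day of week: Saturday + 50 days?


Sunday

Start: Saturday (index 5)
(5 + 50) mod 7
= 55 mod 7
= 6
Index 6 → Sunday


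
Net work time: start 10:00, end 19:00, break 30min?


Total time = (19×60+0) - (10×60+0)
= 1140 - 600 = 540 min
Minus break: 540 - 30 = 510 min
= 8h 30m

8h 30m (510 minutes)


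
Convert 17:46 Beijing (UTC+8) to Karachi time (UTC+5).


Time difference = UTC+5 - UTC+8 = -3 hours
New hour = (17 -3) mod 24
= 14 mod 24 = 14
Minutes unchanged → 14:46

14:46


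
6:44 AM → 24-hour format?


06:44

Input: 6:44 AM
AM hour stays: 6


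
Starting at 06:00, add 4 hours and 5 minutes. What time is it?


10:05

Start: 360 minutes from midnight
Add: 245 minutes
Total: 605 minutes
Hours: 605 ÷ 60 = 10 remainder 5


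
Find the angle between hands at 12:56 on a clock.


Hour hand (12 ≡ 0 on the dial): 0×30 + 56×0.5 = 28.0°
Minute hand = 56×6 = 336°
Difference = |28.0 - 336| = 308.0°
Since > 180°: 360 - 308.0 = 52.0°

52.0°


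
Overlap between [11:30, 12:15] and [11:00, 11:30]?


Meeting A: 690-735 (in minutes from midnight)
Meeting B: 660-690
Overlap start = max(690, 660) = 690
Overlap end = min(735, 690) = 690
Overlap = max(0, 690 - 690) = 0 min

0 minutes


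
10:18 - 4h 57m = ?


Start: 618 minutes from midnight
Subtract: 297 minutes
Remaining: 618 - 297 = 321
Hours: 5, Minutes: 21

05:21


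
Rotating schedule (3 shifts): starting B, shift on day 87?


Shift A

Shifts: A, B, C
Start: B (index 1)
Day 87: (1 + 87 - 1) mod 3
= 87 mod 3
= 0
Index 0 → shift A


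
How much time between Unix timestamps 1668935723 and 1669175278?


Difference = 1669175278 - 1668935723 = 239555 seconds
In hours: 239555 / 3600 ≈ 66.5
In days: 239555 / 86400 ≈ 2.77

239555 seconds (66.5 hours / 2.77 days)


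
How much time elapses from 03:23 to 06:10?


End time in minutes: 6×60 + 10 = 370
Start time in minutes: 3×60 + 23 = 203
Difference = 370 - 203 = 167 minutes
= 2 hours 47 minutes

2h 47m


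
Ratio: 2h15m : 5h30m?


9:22 (0.41)

Duration 1: 135 minutes
Duration 2: 330 minutes
Ratio = 135:330
GCD = 15
Simplified = 9:22
As a decimal: 9/22 ≈ 0.41


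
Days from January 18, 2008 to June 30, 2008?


From January 18, 2008 to June 30, 2008
Rest of January 2008: 31 - 18 = 13
Full months: February 2008 29, March 31, April 30, May 31
Days into June 2008: 30
Total = 13 + 29 + 31 + 30 + 31 + 30 = 164 days

164 days


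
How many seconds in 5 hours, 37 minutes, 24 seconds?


Hours: 5 × 3600 = 18000
Minutes: 37 × 60 = 2220
Seconds: 24
Total = 18000 + 2220 + 24 = 20244

20244 seconds


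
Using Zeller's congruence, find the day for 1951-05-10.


Thursday

Zeller's congruence:
q=10, m=5, k=51, j=19
h = (10 + ⌊13×6/5⌋ + 51 + ⌊51/4⌋ + ⌊19/4⌋ - 2×19) mod 7
= (10 + 15 + 51 + 12 + 4 - 38) mod 7
= 54 mod 7 = 5
h=5 → Thursday


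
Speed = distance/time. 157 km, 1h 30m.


104.7 km/h

Distance: 157 km
Time: 1h 30m = 90 min = 90/60 = 3/2 hours
Speed = 157 ÷ (3/2) = 157 × 2 / 3 = 314/3 ≈ 104.7 km/h


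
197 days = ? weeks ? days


Weeks: 197 ÷ 7 = 28 remainder 1

28 weeks 1 days


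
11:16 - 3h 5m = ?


08:11

Start: 676 minutes from midnight
Subtract: 185 minutes
Remaining: 676 - 185 = 491
Hours: 8, Minutes: 11


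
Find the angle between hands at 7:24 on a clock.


Hour hand = 7×30 + 24×0.5 = 222.0°
Minute hand = 24×6 = 144°
Difference = |222.0 - 144| = 78.0°

78.0°


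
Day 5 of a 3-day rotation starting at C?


Shifts: A, B, C
Start: C (index 2)
Day 5: (2 + 5 - 1) mod 3
= 6 mod 3
= 0
Index 0 → shift A

Shift A


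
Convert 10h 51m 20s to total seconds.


39080 seconds

Hours: 10 × 3600 = 36000
Minutes: 51 × 60 = 3060
Seconds: 20
Total = 36000 + 3060 + 20 = 39080


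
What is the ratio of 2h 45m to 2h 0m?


11:8 (1.38)

Duration 1: 165 minutes
Duration 2: 120 minutes
Ratio = 165:120
GCD = 15
Simplified = 11:8
As a decimal: 11/8 ≈ 1.38


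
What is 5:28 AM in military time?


05:28

Input: 5:28 AM
AM hour stays: 5


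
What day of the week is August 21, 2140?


Sunday

Zeller's congruence:
q=21, m=8, k=40, j=21
h = (21 + ⌊13×9/5⌋ + 40 + ⌊40/4⌋ + ⌊21/4⌋ - 2×21) mod 7
= (21 + 23 + 40 + 10 + 5 - 42) mod 7
= 57 mod 7 = 1
h=1 → Sunday


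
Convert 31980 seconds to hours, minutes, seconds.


Hours: 31980 ÷ 3600 = 8 remainder 3180
Minutes: 3180 ÷ 60 = 53 remainder 0
Seconds: 0

8h 53m 0s


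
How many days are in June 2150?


Month: June (month 6)
June has 30 days

30 days


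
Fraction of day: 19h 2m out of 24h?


Total minutes: 19×60 + 2 = 1142
Day = 24×60 = 1440 minutes
Fraction = 1142/1440 ≈ 0.7931
As a percentage: 1142/1440 × 100 ≈ 79.31%

0.7931 (79.31%)


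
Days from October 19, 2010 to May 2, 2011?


From October 19, 2010 to May 2, 2011
Rest of October 2010: 31 - 19 = 12
Full months: November 30, December 31, January 31, February 2011 28, March 31, April 30
Days into May 2011: 2
Total = 12 + 30 + 31 + 31 + 28 + 31 + 30 + 2 = 195 days

195 days


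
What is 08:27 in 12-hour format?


Hour: 8
8 < 12 → AM

8:27 AM


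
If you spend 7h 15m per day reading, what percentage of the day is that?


Time: 435 minutes
Day: 1440 minutes
Percentage = (435/1440) × 100 ≈ 30.2%

30.2%
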